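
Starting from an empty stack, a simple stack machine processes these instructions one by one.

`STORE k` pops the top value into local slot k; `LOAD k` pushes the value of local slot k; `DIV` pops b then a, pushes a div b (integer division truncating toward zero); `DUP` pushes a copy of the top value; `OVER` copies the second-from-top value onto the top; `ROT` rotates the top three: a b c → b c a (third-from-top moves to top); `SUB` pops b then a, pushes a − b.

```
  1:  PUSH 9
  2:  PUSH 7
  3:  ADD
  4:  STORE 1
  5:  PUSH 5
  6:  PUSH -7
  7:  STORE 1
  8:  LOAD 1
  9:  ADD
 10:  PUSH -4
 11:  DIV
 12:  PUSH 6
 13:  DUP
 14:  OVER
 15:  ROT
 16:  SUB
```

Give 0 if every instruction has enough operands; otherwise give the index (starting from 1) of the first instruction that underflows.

PUSH 9  → 9
PUSH 7  → 9 7
ADD     → 16
STORE 1 → (empty)
PUSH 5  → 5
PUSH -7 → 5 -7
STORE 1 → 5
LOAD 1  → 5 -7
ADD     → -2
PUSH -4 → -2 -4
DIV     → 0
PUSH 6  → 0 6
DUP     → 0 6 6
OVER    → 0 6 6 6
ROT     → 0 6 6 6
SUB     → 0 6 0

0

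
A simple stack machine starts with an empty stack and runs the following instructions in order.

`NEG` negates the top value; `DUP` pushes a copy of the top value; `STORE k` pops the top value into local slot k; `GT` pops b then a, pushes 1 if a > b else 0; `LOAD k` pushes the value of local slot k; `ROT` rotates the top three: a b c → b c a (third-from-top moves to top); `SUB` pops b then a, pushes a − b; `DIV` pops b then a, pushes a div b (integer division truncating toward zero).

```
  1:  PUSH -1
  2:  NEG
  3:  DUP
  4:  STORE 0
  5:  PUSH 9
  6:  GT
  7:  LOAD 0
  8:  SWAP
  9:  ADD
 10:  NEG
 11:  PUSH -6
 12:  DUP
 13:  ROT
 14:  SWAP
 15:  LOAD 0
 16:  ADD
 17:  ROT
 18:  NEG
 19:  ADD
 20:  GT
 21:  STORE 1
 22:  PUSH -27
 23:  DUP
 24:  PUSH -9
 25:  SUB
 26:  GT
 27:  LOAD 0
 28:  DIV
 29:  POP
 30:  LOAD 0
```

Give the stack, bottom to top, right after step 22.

PUSH -1   -1
NEG       1
DUP       1 1
STORE 0   1
PUSH 9    1 9
GT        0
LOAD 0    0 1
SWAP      1 0
ADD       1
NEG       -1
PUSH -6   -1 -6
DUP       -1 -6 -6
ROT       -6 -6 -1
SWAP      -6 -1 -6
LOAD 0    -6 -1 -6 1
ADD       -6 -1 -5
ROT       -1 -5 -6
NEG       -1 -5 6
ADD       -1 1
GT        0
STORE 1   (empty)
PUSH -27  -27

[-27]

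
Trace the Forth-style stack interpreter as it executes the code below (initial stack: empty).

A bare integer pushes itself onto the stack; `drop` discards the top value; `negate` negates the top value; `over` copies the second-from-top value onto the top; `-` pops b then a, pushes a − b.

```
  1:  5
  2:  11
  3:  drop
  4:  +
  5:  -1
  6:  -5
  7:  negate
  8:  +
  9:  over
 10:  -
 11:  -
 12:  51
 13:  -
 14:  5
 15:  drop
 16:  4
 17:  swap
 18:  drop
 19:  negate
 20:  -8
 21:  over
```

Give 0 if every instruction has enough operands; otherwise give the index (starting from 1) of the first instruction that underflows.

4

5     5
11    5 11
drop  5
+  — needs 2 operands, stack has 1 → underflow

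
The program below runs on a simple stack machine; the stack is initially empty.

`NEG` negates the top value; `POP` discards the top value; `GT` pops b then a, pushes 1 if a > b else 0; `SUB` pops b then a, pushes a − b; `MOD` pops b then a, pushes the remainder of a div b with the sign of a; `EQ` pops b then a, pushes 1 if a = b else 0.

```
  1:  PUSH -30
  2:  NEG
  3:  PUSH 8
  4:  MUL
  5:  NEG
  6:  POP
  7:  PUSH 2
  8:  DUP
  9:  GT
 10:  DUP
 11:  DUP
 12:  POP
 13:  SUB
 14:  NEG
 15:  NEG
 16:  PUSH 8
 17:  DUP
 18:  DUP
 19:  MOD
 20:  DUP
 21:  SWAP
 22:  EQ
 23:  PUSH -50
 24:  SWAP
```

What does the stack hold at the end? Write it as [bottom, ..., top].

[0, 8, -50, 1]

PUSH -30  -30
NEG       30
PUSH 8    30 8
MUL       240
NEG       -240
POP       (empty)
PUSH 2    2
DUP       2 2
GT        0
DUP       0 0
DUP       0 0 0
POP       0 0
SUB       0
NEG       0
NEG       0
PUSH 8    0 8
DUP       0 8 8
DUP       0 8 8 8
MOD       0 8 0
DUP       0 8 0 0
SWAP      0 8 0 0
EQ        0 8 1
PUSH -50  0 8 1 -50
SWAP      0 8 -50 1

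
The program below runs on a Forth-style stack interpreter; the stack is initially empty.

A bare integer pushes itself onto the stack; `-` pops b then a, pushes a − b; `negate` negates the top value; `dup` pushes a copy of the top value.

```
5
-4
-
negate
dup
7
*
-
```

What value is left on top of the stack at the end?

5      → [5]
-4     → [5, -4]
-      → [9]
negate → [-9]
dup    → [-9, -9]
7      → [-9, -9, 7]
*      → [-9, -63]
-      → [54]

54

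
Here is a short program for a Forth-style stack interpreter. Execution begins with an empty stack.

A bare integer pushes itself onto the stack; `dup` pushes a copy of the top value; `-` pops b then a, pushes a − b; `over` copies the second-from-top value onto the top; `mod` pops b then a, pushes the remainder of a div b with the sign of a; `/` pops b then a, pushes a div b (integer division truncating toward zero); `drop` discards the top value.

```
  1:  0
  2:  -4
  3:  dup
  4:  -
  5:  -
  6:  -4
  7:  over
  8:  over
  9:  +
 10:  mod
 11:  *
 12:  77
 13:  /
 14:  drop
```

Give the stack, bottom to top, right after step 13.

[0]

0    → [0]
-4   → [0, -4]
dup  → [0, -4, -4]
-    → [0, 0]
-    → [0]
-4   → [0, -4]
over → [0, -4, 0]
over → [0, -4, 0, -4]
+    → [0, -4, -4]
mod  → [0, 0]
*    → [0]
77   → [0, 77]
/    → [0]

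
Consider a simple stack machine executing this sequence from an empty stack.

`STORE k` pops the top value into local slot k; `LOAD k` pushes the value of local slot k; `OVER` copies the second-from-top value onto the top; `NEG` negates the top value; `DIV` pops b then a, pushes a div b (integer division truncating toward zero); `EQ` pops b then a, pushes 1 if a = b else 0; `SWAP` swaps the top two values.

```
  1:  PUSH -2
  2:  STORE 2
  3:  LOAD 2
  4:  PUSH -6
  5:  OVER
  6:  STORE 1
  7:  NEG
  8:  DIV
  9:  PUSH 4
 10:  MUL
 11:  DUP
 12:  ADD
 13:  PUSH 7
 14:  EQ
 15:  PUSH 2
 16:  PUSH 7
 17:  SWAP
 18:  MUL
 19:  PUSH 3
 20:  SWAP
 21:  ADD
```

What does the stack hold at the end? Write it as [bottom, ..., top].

[0, 17]

PUSH -2  -2
STORE 2  (empty)
LOAD 2   -2
PUSH -6  -2 -6
OVER     -2 -6 -2
STORE 1  -2 -6
NEG      -2 6
DIV      0
PUSH 4   0 4
MUL      0
DUP      0 0
ADD      0
PUSH 7   0 7
EQ       0
PUSH 2   0 2
PUSH 7   0 2 7
SWAP     0 7 2
MUL      0 14
PUSH 3   0 14 3
SWAP     0 3 14
ADD      0 17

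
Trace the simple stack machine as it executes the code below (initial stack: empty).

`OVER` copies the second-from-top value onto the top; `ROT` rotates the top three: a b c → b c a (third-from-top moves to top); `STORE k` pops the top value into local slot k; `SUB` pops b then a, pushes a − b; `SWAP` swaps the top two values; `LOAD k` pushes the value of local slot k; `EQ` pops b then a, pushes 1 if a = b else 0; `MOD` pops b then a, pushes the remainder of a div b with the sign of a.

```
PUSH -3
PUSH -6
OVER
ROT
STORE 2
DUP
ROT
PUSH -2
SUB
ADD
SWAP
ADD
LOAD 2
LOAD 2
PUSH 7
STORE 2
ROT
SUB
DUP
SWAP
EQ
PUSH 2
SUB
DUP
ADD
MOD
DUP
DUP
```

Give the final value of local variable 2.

7

PUSH -3 -> [-3]
PUSH -6 -> [-3, -6]
OVER    -> [-3, -6, -3]
ROT     -> [-6, -3, -3]
STORE 2 -> [-6, -3]
DUP     -> [-6, -3, -3]
ROT     -> [-3, -3, -6]
PUSH -2 -> [-3, -3, -6, -2]
SUB     -> [-3, -3, -4]
ADD     -> [-3, -7]
SWAP    -> [-7, -3]
ADD     -> [-10]
LOAD 2  -> [-10, -3]
LOAD 2  -> [-10, -3, -3]
PUSH 7  -> [-10, -3, -3, 7]
STORE 2 -> [-10, -3, -3]
ROT     -> [-3, -3, -10]
SUB     -> [-3, 7]
DUP     -> [-3, 7, 7]
SWAP    -> [-3, 7, 7]
EQ      -> [-3, 1]
PUSH 2  -> [-3, 1, 2]
SUB     -> [-3, -1]
DUP     -> [-3, -1, -1]
ADD     -> [-3, -2]
MOD     -> [-1]
DUP     -> [-1, -1]
DUP     -> [-1, -1, -1]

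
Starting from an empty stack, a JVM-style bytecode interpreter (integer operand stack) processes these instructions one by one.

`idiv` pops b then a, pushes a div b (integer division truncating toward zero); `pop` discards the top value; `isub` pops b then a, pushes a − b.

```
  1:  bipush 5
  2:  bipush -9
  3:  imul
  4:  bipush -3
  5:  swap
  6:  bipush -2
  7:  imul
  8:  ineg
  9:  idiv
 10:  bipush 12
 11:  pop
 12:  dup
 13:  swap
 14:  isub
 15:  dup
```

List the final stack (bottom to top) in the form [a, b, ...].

[0, 0]

bipush 5   [5]
bipush -9  [5, -9]
imul       [-45]
bipush -3  [-45, -3]
swap       [-3, -45]
bipush -2  [-3, -45, -2]
imul       [-3, 90]
ineg       [-3, -90]
idiv       [0]
bipush 12  [0, 12]
pop        [0]
dup        [0, 0]
swap       [0, 0]
isub       [0]
dup        [0, 0]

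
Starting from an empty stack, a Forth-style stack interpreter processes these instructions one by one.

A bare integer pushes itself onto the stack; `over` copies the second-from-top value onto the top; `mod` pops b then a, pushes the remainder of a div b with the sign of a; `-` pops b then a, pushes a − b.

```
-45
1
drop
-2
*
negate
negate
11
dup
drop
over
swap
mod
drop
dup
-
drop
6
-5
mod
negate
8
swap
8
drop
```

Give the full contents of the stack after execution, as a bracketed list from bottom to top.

-45     -45
1       -45 1
drop    -45
-2      -45 -2
*       90
negate  -90
negate  90
11      90 11
dup     90 11 11
drop    90 11
over    90 11 90
swap    90 90 11
mod     90 2
drop    90
dup     90 90
-       0
drop    (empty)
6       6
-5      6 -5
mod     1
negate  -1
8       -1 8
swap    8 -1
8       8 -1 8
drop    8 -1

[8, -1]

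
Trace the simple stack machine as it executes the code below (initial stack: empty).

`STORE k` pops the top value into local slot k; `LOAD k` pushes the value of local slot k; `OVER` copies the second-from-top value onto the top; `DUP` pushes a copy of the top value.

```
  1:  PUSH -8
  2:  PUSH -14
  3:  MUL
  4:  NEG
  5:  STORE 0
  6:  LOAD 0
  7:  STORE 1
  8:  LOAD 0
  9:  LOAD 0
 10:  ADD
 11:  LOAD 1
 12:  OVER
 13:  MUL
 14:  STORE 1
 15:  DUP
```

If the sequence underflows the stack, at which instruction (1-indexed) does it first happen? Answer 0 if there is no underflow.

PUSH -8  : [-8]
PUSH -14 : [-8, -14]
MUL      : [112]
NEG      : [-112]
STORE 0  : []
LOAD 0   : [-112]
STORE 1  : []
LOAD 0   : [-112]
LOAD 0   : [-112, -112]
ADD      : [-224]
LOAD 1   : [-224, -112]
OVER     : [-224, -112, -224]
MUL      : [-224, 25088]
STORE 1  : [-224]
DUP      : [-224, -224]

0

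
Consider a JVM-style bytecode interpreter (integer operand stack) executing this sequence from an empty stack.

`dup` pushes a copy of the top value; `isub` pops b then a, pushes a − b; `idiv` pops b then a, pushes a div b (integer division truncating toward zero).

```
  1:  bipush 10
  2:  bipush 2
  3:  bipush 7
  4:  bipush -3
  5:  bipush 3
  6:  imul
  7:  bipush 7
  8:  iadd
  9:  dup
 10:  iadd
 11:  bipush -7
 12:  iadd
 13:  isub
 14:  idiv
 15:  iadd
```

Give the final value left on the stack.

10

bipush 10 -> [10]
bipush 2  -> [10, 2]
bipush 7  -> [10, 2, 7]
bipush -3 -> [10, 2, 7, -3]
bipush 3  -> [10, 2, 7, -3, 3]
imul      -> [10, 2, 7, -9]
bipush 7  -> [10, 2, 7, -9, 7]
iadd      -> [10, 2, 7, -2]
dup       -> [10, 2, 7, -2, -2]
iadd      -> [10, 2, 7, -4]
bipush -7 -> [10, 2, 7, -4, -7]
iadd      -> [10, 2, 7, -11]
isub      -> [10, 2, 18]
idiv      -> [10, 0]
iadd      -> [10]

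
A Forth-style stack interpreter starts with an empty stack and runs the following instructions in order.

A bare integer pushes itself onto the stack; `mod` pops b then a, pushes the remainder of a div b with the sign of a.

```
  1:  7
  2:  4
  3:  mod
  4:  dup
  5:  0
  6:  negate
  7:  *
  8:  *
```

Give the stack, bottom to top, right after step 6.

[3, 3, 0]

7       [7]
4       [7, 4]
mod     [3]
dup     [3, 3]
0       [3, 3, 0]
negate  [3, 3, 0]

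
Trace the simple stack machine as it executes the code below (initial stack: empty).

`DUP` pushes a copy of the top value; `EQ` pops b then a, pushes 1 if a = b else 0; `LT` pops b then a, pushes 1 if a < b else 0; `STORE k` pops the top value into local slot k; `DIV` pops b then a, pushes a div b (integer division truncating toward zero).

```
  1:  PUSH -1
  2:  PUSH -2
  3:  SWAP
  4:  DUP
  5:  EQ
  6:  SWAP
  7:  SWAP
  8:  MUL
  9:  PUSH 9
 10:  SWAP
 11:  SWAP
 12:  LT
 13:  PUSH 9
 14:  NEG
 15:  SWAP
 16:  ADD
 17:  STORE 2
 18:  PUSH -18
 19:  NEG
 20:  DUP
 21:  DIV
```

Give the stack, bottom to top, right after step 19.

[18]

PUSH -1  : [-1]
PUSH -2  : [-1, -2]
SWAP     : [-2, -1]
DUP      : [-2, -1, -1]
EQ       : [-2, 1]
SWAP     : [1, -2]
SWAP     : [-2, 1]
MUL      : [-2]
PUSH 9   : [-2, 9]
SWAP     : [9, -2]
SWAP     : [-2, 9]
LT       : [1]
PUSH 9   : [1, 9]
NEG      : [1, -9]
SWAP     : [-9, 1]
ADD      : [-8]
STORE 2  : []
PUSH -18 : [-18]
NEG      : [18]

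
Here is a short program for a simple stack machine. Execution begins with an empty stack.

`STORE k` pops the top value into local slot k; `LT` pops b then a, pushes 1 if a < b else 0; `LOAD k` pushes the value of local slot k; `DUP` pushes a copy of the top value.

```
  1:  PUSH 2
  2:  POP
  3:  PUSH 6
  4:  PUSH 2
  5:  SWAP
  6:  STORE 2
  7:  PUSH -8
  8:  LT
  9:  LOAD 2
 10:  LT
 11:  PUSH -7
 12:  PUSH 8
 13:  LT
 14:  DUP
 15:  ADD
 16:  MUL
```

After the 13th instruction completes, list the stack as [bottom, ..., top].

PUSH 2   2
POP      (empty)
PUSH 6   6
PUSH 2   6 2
SWAP     2 6
STORE 2  2
PUSH -8  2 -8
LT       0
LOAD 2   0 6
LT       1
PUSH -7  1 -7
PUSH 8   1 -7 8
LT       1 1

[1, 1]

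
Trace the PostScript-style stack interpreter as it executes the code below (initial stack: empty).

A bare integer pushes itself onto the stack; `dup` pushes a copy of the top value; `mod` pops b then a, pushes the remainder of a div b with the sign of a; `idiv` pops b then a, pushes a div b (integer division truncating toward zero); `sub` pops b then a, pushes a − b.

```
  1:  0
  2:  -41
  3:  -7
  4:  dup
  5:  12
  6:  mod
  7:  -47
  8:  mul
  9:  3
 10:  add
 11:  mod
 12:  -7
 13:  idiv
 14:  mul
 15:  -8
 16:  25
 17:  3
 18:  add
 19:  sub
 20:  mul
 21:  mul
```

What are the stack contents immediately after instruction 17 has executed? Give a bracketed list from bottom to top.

[0, -41, -8, 25, 3]

0     [0]
-41   [0, -41]
-7    [0, -41, -7]
dup   [0, -41, -7, -7]
12    [0, -41, -7, -7, 12]
mod   [0, -41, -7, -7]
-47   [0, -41, -7, -7, -47]
mul   [0, -41, -7, 329]
3     [0, -41, -7, 329, 3]
add   [0, -41, -7, 332]
mod   [0, -41, -7]
-7    [0, -41, -7, -7]
idiv  [0, -41, 1]
mul   [0, -41]
-8    [0, -41, -8]
25    [0, -41, -8, 25]
3     [0, -41, -8, 25, 3]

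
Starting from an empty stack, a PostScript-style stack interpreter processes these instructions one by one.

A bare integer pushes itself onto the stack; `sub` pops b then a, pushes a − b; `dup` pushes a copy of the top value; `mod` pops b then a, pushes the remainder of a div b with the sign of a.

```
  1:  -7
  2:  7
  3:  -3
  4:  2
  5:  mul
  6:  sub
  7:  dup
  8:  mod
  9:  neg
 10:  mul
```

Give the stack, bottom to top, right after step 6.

-7  → -7
7   → -7 7
-3  → -7 7 -3
2   → -7 7 -3 2
mul → -7 7 -6
sub → -7 13

[-7, 13]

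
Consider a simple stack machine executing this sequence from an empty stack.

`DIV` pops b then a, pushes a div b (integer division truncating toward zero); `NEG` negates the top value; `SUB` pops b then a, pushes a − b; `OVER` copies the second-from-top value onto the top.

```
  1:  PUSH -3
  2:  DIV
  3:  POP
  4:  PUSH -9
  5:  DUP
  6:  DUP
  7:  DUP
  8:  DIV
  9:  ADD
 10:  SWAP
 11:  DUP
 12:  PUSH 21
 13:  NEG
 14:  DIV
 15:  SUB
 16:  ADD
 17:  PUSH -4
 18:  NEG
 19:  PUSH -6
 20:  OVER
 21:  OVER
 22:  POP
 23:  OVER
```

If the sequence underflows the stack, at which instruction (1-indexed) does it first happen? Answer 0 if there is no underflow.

PUSH -3 -> -3
DIV  — needs 2 operands, stack has 1 → underflow

2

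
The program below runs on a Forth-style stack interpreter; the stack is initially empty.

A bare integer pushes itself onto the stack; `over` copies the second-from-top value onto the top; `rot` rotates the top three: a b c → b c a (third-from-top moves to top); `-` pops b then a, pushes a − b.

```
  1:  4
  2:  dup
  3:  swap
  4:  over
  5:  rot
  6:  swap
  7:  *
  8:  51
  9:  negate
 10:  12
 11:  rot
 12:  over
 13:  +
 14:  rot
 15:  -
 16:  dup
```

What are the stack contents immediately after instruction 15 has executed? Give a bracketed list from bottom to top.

[4, 12, 79]

4      → [4]
dup    → [4, 4]
swap   → [4, 4]
over   → [4, 4, 4]
rot    → [4, 4, 4]
swap   → [4, 4, 4]
*      → [4, 16]
51     → [4, 16, 51]
negate → [4, 16, -51]
12     → [4, 16, -51, 12]
rot    → [4, -51, 12, 16]
over   → [4, -51, 12, 16, 12]
+      → [4, -51, 12, 28]
rot    → [4, 12, 28, -51]
-      → [4, 12, 79]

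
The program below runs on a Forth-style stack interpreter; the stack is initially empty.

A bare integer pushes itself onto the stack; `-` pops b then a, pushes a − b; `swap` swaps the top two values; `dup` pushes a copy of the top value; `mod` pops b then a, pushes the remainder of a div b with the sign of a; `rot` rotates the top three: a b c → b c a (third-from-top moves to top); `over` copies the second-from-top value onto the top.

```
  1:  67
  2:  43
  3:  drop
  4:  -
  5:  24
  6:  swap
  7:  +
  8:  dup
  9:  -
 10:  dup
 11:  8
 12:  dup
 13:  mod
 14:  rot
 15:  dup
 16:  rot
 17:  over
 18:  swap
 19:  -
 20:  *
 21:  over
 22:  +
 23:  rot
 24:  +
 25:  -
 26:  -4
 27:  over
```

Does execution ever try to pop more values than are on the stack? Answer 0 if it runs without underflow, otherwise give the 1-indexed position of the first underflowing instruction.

67   → [67]
43   → [67, 43]
drop → [67]
-  — needs 2 operands, stack has 1 → underflow

4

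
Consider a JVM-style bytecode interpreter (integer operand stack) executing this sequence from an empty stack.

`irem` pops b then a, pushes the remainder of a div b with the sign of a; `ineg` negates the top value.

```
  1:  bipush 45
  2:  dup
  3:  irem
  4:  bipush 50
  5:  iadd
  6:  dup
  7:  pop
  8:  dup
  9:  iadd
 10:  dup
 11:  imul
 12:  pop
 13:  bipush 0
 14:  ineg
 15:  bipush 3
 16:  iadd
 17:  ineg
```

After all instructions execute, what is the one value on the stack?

bipush 45  [45]
dup        [45, 45]
irem       [0]
bipush 50  [0, 50]
iadd       [50]
dup        [50, 50]
pop        [50]
dup        [50, 50]
iadd       [100]
dup        [100, 100]
imul       [10000]
pop        []
bipush 0   [0]
ineg       [0]
bipush 3   [0, 3]
iadd       [3]
ineg       [-3]

-3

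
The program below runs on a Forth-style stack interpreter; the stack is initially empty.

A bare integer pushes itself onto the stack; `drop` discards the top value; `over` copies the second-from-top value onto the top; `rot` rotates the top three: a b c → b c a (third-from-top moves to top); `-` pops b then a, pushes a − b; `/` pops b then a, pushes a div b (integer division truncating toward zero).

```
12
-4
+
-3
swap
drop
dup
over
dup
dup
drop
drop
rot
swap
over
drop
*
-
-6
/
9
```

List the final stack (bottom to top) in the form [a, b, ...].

12   : [12]
-4   : [12, -4]
+    : [8]
-3   : [8, -3]
swap : [-3, 8]
drop : [-3]
dup  : [-3, -3]
over : [-3, -3, -3]
dup  : [-3, -3, -3, -3]
dup  : [-3, -3, -3, -3, -3]
drop : [-3, -3, -3, -3]
drop : [-3, -3, -3]
rot  : [-3, -3, -3]
swap : [-3, -3, -3]
over : [-3, -3, -3, -3]
drop : [-3, -3, -3]
*    : [-3, 9]
-    : [-12]
-6   : [-12, -6]
/    : [2]
9    : [2, 9]

[2, 9]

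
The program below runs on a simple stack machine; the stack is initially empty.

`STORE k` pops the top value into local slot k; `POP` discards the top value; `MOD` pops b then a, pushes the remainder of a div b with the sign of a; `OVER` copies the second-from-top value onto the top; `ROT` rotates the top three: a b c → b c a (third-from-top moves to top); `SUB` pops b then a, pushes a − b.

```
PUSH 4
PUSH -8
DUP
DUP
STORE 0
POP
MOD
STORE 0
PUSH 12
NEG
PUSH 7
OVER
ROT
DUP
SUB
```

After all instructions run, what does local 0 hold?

PUSH 4   [4]
PUSH -8  [4, -8]
DUP      [4, -8, -8]
DUP      [4, -8, -8, -8]
STORE 0  [4, -8, -8]
POP      [4, -8]
MOD      [4]
STORE 0  []
PUSH 12  [12]
NEG      [-12]
PUSH 7   [-12, 7]
OVER     [-12, 7, -12]
ROT      [7, -12, -12]
DUP      [7, -12, -12, -12]
SUB      [7, -12, 0]

4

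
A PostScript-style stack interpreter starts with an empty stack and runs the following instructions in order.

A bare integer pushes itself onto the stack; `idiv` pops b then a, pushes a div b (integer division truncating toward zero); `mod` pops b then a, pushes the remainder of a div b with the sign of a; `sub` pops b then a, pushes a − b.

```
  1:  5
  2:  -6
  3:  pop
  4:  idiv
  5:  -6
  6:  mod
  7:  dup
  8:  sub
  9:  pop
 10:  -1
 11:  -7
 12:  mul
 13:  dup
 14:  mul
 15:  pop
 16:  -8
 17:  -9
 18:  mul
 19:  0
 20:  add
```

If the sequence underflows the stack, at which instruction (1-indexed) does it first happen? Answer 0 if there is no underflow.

5    [5]
-6   [5, -6]
pop  [5]
idiv  — needs 2 operands, stack has 1 → underflow

4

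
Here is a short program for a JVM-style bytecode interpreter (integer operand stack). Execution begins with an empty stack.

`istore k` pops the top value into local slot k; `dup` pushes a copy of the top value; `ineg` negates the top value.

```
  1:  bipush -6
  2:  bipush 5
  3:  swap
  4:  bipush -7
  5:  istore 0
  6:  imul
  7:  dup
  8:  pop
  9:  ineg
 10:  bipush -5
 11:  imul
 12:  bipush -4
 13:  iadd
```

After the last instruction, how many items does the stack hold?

1

bipush -6 → [-6]
bipush 5  → [-6, 5]
swap      → [5, -6]
bipush -7 → [5, -6, -7]
istore 0  → [5, -6]
imul      → [-30]
dup       → [-30, -30]
pop       → [-30]
ineg      → [30]
bipush -5 → [30, -5]
imul      → [-150]
bipush -4 → [-150, -4]
iadd      → [-154]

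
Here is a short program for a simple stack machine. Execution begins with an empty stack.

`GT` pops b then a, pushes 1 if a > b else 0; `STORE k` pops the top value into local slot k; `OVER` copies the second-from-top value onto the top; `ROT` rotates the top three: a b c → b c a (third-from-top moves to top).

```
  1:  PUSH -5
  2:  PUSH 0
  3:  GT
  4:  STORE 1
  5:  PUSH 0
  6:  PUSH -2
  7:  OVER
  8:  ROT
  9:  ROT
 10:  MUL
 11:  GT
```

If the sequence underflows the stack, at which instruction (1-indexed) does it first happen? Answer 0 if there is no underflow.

0

PUSH -5 -> -5
PUSH 0  -> -5 0
GT      -> 0
STORE 1 -> (empty)
PUSH 0  -> 0
PUSH -2 -> 0 -2
OVER    -> 0 -2 0
ROT     -> -2 0 0
ROT     -> 0 0 -2
MUL     -> 0 0
GT      -> 0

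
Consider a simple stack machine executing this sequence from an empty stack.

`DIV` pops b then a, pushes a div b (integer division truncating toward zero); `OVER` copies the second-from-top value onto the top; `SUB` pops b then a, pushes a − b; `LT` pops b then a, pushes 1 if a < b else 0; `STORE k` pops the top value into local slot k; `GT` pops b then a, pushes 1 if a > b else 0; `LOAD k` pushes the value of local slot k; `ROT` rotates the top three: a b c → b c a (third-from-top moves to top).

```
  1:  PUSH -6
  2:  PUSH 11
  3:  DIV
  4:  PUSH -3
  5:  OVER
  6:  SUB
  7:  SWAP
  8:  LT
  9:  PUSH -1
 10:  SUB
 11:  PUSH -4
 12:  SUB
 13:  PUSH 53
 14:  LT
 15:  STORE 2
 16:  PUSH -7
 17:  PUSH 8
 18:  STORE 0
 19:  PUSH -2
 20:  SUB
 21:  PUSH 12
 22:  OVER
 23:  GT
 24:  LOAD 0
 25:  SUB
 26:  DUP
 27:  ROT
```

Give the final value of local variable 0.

8

PUSH -6 → [-6]
PUSH 11 → [-6, 11]
DIV     → [0]
PUSH -3 → [0, -3]
OVER    → [0, -3, 0]
SUB     → [0, -3]
SWAP    → [-3, 0]
LT      → [1]
PUSH -1 → [1, -1]
SUB     → [2]
PUSH -4 → [2, -4]
SUB     → [6]
PUSH 53 → [6, 53]
LT      → [1]
STORE 2 → []
PUSH -7 → [-7]
PUSH 8  → [-7, 8]
STORE 0 → [-7]
PUSH -2 → [-7, -2]
SUB     → [-5]
PUSH 12 → [-5, 12]
OVER    → [-5, 12, -5]
GT      → [-5, 1]
LOAD 0  → [-5, 1, 8]
SUB     → [-5, -7]
DUP     → [-5, -7, -7]
ROT     → [-7, -7, -5]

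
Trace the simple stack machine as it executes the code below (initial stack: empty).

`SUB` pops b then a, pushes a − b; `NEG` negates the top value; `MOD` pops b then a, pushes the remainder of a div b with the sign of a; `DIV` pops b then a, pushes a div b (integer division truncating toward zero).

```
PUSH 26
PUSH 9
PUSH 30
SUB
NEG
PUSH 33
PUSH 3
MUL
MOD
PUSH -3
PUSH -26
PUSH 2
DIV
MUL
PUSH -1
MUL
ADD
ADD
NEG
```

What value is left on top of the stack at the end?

PUSH 26  -> [26]
PUSH 9   -> [26, 9]
PUSH 30  -> [26, 9, 30]
SUB      -> [26, -21]
NEG      -> [26, 21]
PUSH 33  -> [26, 21, 33]
PUSH 3   -> [26, 21, 33, 3]
MUL      -> [26, 21, 99]
MOD      -> [26, 21]
PUSH -3  -> [26, 21, -3]
PUSH -26 -> [26, 21, -3, -26]
PUSH 2   -> [26, 21, -3, -26, 2]
DIV      -> [26, 21, -3, -13]
MUL      -> [26, 21, 39]
PUSH -1  -> [26, 21, 39, -1]
MUL      -> [26, 21, -39]
ADD      -> [26, -18]
ADD      -> [8]
NEG      -> [-8]

-8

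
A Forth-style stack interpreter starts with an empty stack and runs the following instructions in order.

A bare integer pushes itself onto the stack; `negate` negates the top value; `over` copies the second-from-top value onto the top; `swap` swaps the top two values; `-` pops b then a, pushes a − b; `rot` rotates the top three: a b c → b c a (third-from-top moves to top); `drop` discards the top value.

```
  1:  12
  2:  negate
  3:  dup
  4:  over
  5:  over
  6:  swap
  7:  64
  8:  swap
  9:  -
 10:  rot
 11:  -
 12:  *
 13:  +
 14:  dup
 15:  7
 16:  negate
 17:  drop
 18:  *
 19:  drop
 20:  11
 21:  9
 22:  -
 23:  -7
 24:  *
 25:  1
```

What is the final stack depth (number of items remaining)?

2

12      [12]
negate  [-12]
dup     [-12, -12]
over    [-12, -12, -12]
over    [-12, -12, -12, -12]
swap    [-12, -12, -12, -12]
64      [-12, -12, -12, -12, 64]
swap    [-12, -12, -12, 64, -12]
-       [-12, -12, -12, 76]
rot     [-12, -12, 76, -12]
-       [-12, -12, 88]
*       [-12, -1056]
+       [-1068]
dup     [-1068, -1068]
7       [-1068, -1068, 7]
negate  [-1068, -1068, -7]
drop    [-1068, -1068]
*       [1140624]
drop    []
11      [11]
9       [11, 9]
-       [2]
-7      [2, -7]
*       [-14]
1       [-14, 1]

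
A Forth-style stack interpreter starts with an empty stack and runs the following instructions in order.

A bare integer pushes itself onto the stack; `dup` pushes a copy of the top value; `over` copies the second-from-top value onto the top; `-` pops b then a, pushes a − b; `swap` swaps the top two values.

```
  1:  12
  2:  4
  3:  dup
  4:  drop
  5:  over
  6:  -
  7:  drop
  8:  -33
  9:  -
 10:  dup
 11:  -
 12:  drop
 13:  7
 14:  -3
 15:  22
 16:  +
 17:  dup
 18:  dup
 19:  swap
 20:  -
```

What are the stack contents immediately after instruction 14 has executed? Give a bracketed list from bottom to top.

12   : [12]
4    : [12, 4]
dup  : [12, 4, 4]
drop : [12, 4]
over : [12, 4, 12]
-    : [12, -8]
drop : [12]
-33  : [12, -33]
-    : [45]
dup  : [45, 45]
-    : [0]
drop : []
7    : [7]
-3   : [7, -3]

[7, -3]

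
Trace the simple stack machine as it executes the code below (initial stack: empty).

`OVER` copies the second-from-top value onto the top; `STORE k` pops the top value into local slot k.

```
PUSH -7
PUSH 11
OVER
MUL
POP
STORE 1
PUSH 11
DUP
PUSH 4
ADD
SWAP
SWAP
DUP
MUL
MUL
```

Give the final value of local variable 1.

-7

PUSH -7 → -7
PUSH 11 → -7 11
OVER    → -7 11 -7
MUL     → -7 -77
POP     → -7
STORE 1 → (empty)
PUSH 11 → 11
DUP     → 11 11
PUSH 4  → 11 11 4
ADD     → 11 15
SWAP    → 15 11
SWAP    → 11 15
DUP     → 11 15 15
MUL     → 11 225
MUL     → 2475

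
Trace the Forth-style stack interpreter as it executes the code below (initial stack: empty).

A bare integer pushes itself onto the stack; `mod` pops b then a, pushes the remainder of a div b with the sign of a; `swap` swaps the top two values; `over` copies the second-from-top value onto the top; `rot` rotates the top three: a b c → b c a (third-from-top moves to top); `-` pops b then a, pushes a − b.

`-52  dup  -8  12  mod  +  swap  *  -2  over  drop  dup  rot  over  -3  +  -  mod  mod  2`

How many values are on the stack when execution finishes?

2

-52  -> -52
dup  -> -52 -52
-8   -> -52 -52 -8
12   -> -52 -52 -8 12
mod  -> -52 -52 -8
+    -> -52 -60
swap -> -60 -52
*    -> 3120
-2   -> 3120 -2
over -> 3120 -2 3120
drop -> 3120 -2
dup  -> 3120 -2 -2
rot  -> -2 -2 3120
over -> -2 -2 3120 -2
-3   -> -2 -2 3120 -2 -3
+    -> -2 -2 3120 -5
-    -> -2 -2 3125
mod  -> -2 -2
mod  -> 0
2    -> 0 2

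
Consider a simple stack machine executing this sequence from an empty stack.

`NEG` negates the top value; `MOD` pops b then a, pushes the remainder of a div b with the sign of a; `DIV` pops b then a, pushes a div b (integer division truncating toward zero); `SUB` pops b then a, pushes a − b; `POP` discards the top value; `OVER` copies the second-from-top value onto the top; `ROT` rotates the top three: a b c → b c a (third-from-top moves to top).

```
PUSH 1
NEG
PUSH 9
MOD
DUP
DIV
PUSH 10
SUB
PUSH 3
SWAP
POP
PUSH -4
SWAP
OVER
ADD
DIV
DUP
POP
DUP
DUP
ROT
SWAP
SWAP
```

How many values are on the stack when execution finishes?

3

PUSH 1  -> [1]
NEG     -> [-1]
PUSH 9  -> [-1, 9]
MOD     -> [-1]
DUP     -> [-1, -1]
DIV     -> [1]
PUSH 10 -> [1, 10]
SUB     -> [-9]
PUSH 3  -> [-9, 3]
SWAP    -> [3, -9]
POP     -> [3]
PUSH -4 -> [3, -4]
SWAP    -> [-4, 3]
OVER    -> [-4, 3, -4]
ADD     -> [-4, -1]
DIV     -> [4]
DUP     -> [4, 4]
POP     -> [4]
DUP     -> [4, 4]
DUP     -> [4, 4, 4]
ROT     -> [4, 4, 4]
SWAP    -> [4, 4, 4]
SWAP    -> [4, 4, 4]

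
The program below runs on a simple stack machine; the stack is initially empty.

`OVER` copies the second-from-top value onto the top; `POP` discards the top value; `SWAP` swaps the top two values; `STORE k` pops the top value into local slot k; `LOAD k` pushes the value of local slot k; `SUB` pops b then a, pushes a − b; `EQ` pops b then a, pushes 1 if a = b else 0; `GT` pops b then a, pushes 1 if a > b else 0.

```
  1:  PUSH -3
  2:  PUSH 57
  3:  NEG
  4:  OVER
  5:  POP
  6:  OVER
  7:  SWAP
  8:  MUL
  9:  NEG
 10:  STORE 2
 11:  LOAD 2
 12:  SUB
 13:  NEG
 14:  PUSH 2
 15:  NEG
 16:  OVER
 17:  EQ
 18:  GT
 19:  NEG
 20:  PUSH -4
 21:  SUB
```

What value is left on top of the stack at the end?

4

PUSH -3  -3
PUSH 57  -3 57
NEG      -3 -57
OVER     -3 -57 -3
POP      -3 -57
OVER     -3 -57 -3
SWAP     -3 -3 -57
MUL      -3 171
NEG      -3 -171
STORE 2  -3
LOAD 2   -3 -171
SUB      168
NEG      -168
PUSH 2   -168 2
NEG      -168 -2
OVER     -168 -2 -168
EQ       -168 0
GT       0
NEG      0
PUSH -4  0 -4
SUB      4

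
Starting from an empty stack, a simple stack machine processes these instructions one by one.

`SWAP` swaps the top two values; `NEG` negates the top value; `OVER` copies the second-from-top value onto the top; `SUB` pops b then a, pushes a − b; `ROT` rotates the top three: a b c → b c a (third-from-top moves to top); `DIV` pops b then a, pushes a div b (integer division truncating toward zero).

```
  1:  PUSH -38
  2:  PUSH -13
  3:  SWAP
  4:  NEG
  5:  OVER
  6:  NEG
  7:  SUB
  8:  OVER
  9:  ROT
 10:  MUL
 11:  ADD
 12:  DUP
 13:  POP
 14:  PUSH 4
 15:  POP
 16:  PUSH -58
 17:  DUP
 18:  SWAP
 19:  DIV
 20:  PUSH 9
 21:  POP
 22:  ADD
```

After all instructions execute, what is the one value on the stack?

195

PUSH -38  [-38]
PUSH -13  [-38, -13]
SWAP      [-13, -38]
NEG       [-13, 38]
OVER      [-13, 38, -13]
NEG       [-13, 38, 13]
SUB       [-13, 25]
OVER      [-13, 25, -13]
ROT       [25, -13, -13]
MUL       [25, 169]
ADD       [194]
DUP       [194, 194]
POP       [194]
PUSH 4    [194, 4]
POP       [194]
PUSH -58  [194, -58]
DUP       [194, -58, -58]
SWAP      [194, -58, -58]
DIV       [194, 1]
PUSH 9    [194, 1, 9]
POP       [194, 1]
ADD       [195]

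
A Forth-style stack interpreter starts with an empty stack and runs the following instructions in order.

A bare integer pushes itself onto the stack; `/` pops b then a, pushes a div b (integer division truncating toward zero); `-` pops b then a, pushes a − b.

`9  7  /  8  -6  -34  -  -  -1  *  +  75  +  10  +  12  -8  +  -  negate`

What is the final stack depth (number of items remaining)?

9      -> [9]
7      -> [9, 7]
/      -> [1]
8      -> [1, 8]
-6     -> [1, 8, -6]
-34    -> [1, 8, -6, -34]
-      -> [1, 8, 28]
-      -> [1, -20]
-1     -> [1, -20, -1]
*      -> [1, 20]
+      -> [21]
75     -> [21, 75]
+      -> [96]
10     -> [96, 10]
+      -> [106]
12     -> [106, 12]
-8     -> [106, 12, -8]
+      -> [106, 4]
-      -> [102]
negate -> [-102]

1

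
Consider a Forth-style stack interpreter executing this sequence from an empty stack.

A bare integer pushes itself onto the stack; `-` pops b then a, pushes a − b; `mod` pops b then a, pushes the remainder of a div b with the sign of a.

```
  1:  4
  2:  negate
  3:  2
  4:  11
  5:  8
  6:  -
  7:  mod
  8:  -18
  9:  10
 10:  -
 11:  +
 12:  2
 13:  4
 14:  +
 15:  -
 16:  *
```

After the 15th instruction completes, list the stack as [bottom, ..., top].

[-4, -32]

4      → 4
negate → -4
2      → -4 2
11     → -4 2 11
8      → -4 2 11 8
-      → -4 2 3
mod    → -4 2
-18    → -4 2 -18
10     → -4 2 -18 10
-      → -4 2 -28
+      → -4 -26
2      → -4 -26 2
4      → -4 -26 2 4
+      → -4 -26 6
-      → -4 -32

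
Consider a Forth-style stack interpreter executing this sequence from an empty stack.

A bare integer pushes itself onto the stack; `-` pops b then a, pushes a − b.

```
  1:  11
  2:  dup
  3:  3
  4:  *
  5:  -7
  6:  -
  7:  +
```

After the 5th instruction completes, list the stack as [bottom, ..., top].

11  → [11]
dup → [11, 11]
3   → [11, 11, 3]
*   → [11, 33]
-7  → [11, 33, -7]

[11, 33, -7]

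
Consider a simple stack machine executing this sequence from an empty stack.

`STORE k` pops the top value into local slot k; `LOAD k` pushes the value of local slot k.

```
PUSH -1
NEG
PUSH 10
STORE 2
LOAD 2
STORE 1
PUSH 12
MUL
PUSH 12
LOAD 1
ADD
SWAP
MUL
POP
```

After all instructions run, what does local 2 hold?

10

PUSH -1 → [-1]
NEG     → [1]
PUSH 10 → [1, 10]
STORE 2 → [1]
LOAD 2  → [1, 10]
STORE 1 → [1]
PUSH 12 → [1, 12]
MUL     → [12]
PUSH 12 → [12, 12]
LOAD 1  → [12, 12, 10]
ADD     → [12, 22]
SWAP    → [22, 12]
MUL     → [264]
POP     → []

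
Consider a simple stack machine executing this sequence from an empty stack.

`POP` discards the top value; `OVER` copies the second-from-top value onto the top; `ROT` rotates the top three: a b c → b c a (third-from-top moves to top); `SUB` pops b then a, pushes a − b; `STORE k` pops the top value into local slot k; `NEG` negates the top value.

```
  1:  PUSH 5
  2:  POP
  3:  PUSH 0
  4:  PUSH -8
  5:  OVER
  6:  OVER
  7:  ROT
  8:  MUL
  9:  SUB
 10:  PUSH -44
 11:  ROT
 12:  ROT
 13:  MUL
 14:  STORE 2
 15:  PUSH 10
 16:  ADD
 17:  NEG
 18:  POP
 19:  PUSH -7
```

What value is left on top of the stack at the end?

PUSH 5   : [5]
POP      : []
PUSH 0   : [0]
PUSH -8  : [0, -8]
OVER     : [0, -8, 0]
OVER     : [0, -8, 0, -8]
ROT      : [0, 0, -8, -8]
MUL      : [0, 0, 64]
SUB      : [0, -64]
PUSH -44 : [0, -64, -44]
ROT      : [-64, -44, 0]
ROT      : [-44, 0, -64]
MUL      : [-44, 0]
STORE 2  : [-44]
PUSH 10  : [-44, 10]
ADD      : [-34]
NEG      : [34]
POP      : []
PUSH -7  : [-7]

-7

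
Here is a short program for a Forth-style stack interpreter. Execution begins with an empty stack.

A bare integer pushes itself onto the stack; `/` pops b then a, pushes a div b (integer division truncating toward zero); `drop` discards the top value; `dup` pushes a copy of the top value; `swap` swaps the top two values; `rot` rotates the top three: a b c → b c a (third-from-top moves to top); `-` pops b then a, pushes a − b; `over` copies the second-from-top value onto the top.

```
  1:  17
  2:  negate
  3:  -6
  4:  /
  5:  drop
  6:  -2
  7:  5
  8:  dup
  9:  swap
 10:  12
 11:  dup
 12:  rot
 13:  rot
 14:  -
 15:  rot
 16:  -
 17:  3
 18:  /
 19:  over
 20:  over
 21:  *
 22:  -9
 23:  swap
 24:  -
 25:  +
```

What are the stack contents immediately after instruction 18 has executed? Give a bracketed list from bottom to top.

17     → [17]
negate → [-17]
-6     → [-17, -6]
/      → [2]
drop   → []
-2     → [-2]
5      → [-2, 5]
dup    → [-2, 5, 5]
swap   → [-2, 5, 5]
12     → [-2, 5, 5, 12]
dup    → [-2, 5, 5, 12, 12]
rot    → [-2, 5, 12, 12, 5]
rot    → [-2, 5, 12, 5, 12]
-      → [-2, 5, 12, -7]
rot    → [-2, 12, -7, 5]
-      → [-2, 12, -12]
3      → [-2, 12, -12, 3]
/      → [-2, 12, -4]

[-2, 12, -4]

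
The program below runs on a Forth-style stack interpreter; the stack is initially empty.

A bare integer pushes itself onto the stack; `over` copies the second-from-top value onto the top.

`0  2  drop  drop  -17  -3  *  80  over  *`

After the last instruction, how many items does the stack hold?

0    → 0
2    → 0 2
drop → 0
drop → (empty)
-17  → -17
-3   → -17 -3
*    → 51
80   → 51 80
over → 51 80 51
*    → 51 4080

2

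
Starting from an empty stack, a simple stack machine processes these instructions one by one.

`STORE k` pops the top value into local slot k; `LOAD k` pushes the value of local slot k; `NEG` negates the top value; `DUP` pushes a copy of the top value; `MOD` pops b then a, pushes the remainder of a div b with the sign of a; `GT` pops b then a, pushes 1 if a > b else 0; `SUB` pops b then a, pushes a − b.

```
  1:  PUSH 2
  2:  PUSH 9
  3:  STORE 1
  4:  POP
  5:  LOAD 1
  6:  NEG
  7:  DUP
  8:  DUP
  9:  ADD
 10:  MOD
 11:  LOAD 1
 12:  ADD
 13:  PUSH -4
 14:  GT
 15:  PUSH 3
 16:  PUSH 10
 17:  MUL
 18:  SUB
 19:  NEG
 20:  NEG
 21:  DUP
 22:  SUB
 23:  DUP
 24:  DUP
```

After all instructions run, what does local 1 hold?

9

PUSH 2  : [2]
PUSH 9  : [2, 9]
STORE 1 : [2]
POP     : []
LOAD 1  : [9]
NEG     : [-9]
DUP     : [-9, -9]
DUP     : [-9, -9, -9]
ADD     : [-9, -18]
MOD     : [-9]
LOAD 1  : [-9, 9]
ADD     : [0]
PUSH -4 : [0, -4]
GT      : [1]
PUSH 3  : [1, 3]
PUSH 10 : [1, 3, 10]
MUL     : [1, 30]
SUB     : [-29]
NEG     : [29]
NEG     : [-29]
DUP     : [-29, -29]
SUB     : [0]
DUP     : [0, 0]
DUP     : [0, 0, 0]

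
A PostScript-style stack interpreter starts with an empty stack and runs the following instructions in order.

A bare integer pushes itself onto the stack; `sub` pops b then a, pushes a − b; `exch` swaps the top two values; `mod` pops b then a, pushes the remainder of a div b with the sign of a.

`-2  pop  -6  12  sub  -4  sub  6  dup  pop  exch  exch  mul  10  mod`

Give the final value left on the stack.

-4

-2    [-2]
pop   []
-6    [-6]
12    [-6, 12]
sub   [-18]
-4    [-18, -4]
sub   [-14]
6     [-14, 6]
dup   [-14, 6, 6]
pop   [-14, 6]
exch  [6, -14]
exch  [-14, 6]
mul   [-84]
10    [-84, 10]
mod   [-4]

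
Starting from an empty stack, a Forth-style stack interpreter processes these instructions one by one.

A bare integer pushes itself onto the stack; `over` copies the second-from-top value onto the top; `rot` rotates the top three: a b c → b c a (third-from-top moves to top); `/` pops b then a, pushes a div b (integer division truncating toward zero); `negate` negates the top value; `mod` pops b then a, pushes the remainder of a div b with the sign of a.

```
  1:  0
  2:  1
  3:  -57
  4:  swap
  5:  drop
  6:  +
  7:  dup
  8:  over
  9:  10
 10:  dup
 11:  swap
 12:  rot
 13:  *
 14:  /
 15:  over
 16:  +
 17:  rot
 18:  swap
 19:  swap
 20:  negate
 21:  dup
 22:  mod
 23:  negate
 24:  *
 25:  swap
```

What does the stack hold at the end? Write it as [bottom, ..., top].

0       [0]
1       [0, 1]
-57     [0, 1, -57]
swap    [0, -57, 1]
drop    [0, -57]
+       [-57]
dup     [-57, -57]
over    [-57, -57, -57]
10      [-57, -57, -57, 10]
dup     [-57, -57, -57, 10, 10]
swap    [-57, -57, -57, 10, 10]
rot     [-57, -57, 10, 10, -57]
*       [-57, -57, 10, -570]
/       [-57, -57, 0]
over    [-57, -57, 0, -57]
+       [-57, -57, -57]
rot     [-57, -57, -57]
swap    [-57, -57, -57]
swap    [-57, -57, -57]
negate  [-57, -57, 57]
dup     [-57, -57, 57, 57]
mod     [-57, -57, 0]
negate  [-57, -57, 0]
*       [-57, 0]
swap    [0, -57]

[0, -57]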